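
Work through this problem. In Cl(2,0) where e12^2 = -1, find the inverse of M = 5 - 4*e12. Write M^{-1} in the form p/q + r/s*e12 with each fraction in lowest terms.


M = 5 - 4*e12, where e12^2 = -1.
Since M commutes with its reverse ~M = a - b*e12, M * ~M = a^2 - b^2*e12^2 = a^2 + b^2.
So M^{-1} = ~M / (a^2 + b^2) = (a - b*e12)/(a^2 + b^2).
a^2 + b^2 = 25 + 16 = 41
Scalar part = 5/41 = 5/41
Bivector coeff = 4/41 = 4/41
M^{-1} = 5/41 + 4/41*e12


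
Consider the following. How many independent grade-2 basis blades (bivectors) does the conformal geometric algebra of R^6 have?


The conformal model of R^6 uses Cl(7,1) with m = 6 + 2 = 8 generators.
Number of grade-2 blades = C(m, 2) = C(8, 2)
= 8*7/2 = 28


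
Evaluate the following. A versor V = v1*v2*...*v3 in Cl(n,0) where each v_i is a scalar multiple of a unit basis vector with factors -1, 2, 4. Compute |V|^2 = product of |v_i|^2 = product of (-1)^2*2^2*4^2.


Each vector v_i has |v_i|^2 = s_i^2
Squared scales: (-1)^2 = 1, 2^2 = 4, 4^2 = 16
|V|^2 = 1 * 4 * 16
= 64


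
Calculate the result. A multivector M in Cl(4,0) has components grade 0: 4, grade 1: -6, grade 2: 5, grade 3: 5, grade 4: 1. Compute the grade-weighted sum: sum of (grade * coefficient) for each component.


Grade-weighted sum = sum of grade_k * coefficient_k
0*4 = 0
1*(-6) = -6
2*5 = 10
3*5 = 15
4*1 = 4
Total = 0 + (-6) + 10 + 15 + 4 = 23


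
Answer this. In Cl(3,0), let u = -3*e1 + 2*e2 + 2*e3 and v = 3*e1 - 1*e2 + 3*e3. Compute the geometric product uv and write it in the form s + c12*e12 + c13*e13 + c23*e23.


In Cl(3,0): e_i^2 = 1, e_ie_j = -e_je_i for i != j.
Scalar part = u . v = (-3)*3 + 2*(-1) + 2*3
= -9 + (-2) + 6 = -5
e12 coeff = (-3)*(-1) - 2*3 = 3 - 6 = -3
e13 coeff = (-3)*3 - 2*3 = -9 - 6 = -15
e23 coeff = 2*3 - 2*(-1) = 6 - (-2) = 8
uv = -5 - 3*e12 - 15*e13 + 8*e23


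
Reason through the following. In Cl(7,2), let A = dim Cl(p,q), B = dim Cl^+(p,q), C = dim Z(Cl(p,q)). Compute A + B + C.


n = 7 + 2 = 9
Total dim = 2^9 = 512
Even subalgebra dim = 2^8 = 256
n is odd, so center dim = 2
Sum = 512 + 256 + 2 = 770


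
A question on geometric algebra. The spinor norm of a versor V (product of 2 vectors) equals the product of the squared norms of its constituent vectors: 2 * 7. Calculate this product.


Spinor norm N(V) = |v1|^2 * |v2|^2 * ... * |v2|^2
= 2 * 7
Running product: 2, 14
N(V) = 14


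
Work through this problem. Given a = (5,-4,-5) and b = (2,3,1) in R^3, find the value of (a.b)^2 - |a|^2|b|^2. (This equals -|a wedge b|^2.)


a . b = 5*2 + (-4)*3 + (-5)*1
= 10 + (-12) + (-5) = -7
|a|^2 = 5^2 + (-4)^2 + (-5)^2 = 66
|b|^2 = 2^2 + 3^2 + 1^2 = 14
(a.b)^2 = (-7)^2 = 49
|a|^2 * |b|^2 = 66 * 14 = 924
Result = 49 - 924 = -875


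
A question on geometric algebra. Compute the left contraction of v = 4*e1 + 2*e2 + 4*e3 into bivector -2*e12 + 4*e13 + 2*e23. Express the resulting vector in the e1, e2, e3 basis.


Left contraction v _| B = <vB>_1 (grade-1 part of the geometric product vB).
Using e1_|e12 = e2, e2_|e12 = -e1, e1_|e13 = e3, e3_|e13 = -e1, e2_|e23 = e3, e3_|e23 = -e2:
e1 coeff: -v2*b12 - v3*b13 = -(2)*(-2) - (4)*(4) = -12
e2 coeff: v1*b12 - v3*b23 = (4)*(-2) - (4)*(2) = -16
e3 coeff: v1*b13 + v2*b23 = (4)*(4) + (2)*(2) = 20
v _| B = -12*e1 - 16*e2 + 20*e3


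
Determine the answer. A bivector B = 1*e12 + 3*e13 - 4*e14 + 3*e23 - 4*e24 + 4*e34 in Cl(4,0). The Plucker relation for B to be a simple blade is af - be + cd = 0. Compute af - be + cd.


Plucker relation: af - be + cd
a*f = 1*4 = 4
b*e = 3*(-4) = -12
c*d = (-4)*3 = -12
af - be + cd = 4 - (-12) + (-12)
= 4


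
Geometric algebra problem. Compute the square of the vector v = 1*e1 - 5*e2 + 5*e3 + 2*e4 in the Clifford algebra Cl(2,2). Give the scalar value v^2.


v^2 = sum of c_i^2 * e_i^2
Positive signature terms (e_i^2 = +1): 1^2 + (-5)^2 = 26
Negative signature terms (e_j^2 = -1): 5^2 + 2^2 = 29
v^2 = 26 - 29 = -3


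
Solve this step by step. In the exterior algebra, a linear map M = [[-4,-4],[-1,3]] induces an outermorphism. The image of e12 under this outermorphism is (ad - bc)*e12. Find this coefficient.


The outermorphism of a linear map f sends e1^e2 to f(e1)^f(e2).
f(e1) = -4*e1 - 1*e2
f(e2) = -4*e1 + 3*e2
f(e1) ^ f(e2) = (-4*e1 - 1*e2) ^ (-4*e1 + 3*e2)
= (-4)*3*e12 + (-1)*(-4)*e21
= (-12 - 4)*e12
= -16*e12
Coefficient = -16


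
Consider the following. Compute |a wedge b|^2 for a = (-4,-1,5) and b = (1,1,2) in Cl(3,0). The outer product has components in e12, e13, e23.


a wedge b = (a1*b2 - a2*b1)*e12 + (a1*b3 - a3*b1)*e13 + (a2*b3 - a3*b2)*e23
e12 coeff: (-4)*1 - (-1)*1 = -4 - (-1) = -3
e13 coeff: (-4)*2 - 5*1 = -8 - 5 = -13
e23 coeff: (-1)*2 - 5*1 = -2 - 5 = -7
|a wedge b|^2 = (-3)^2 + (-13)^2 + (-7)^2
= 9 + 169 + 49
= 227


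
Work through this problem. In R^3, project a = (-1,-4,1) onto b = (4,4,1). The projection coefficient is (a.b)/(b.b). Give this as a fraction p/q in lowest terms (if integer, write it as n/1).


Projection coefficient = (a . b) / (b . b)
a . b = (-1)*4 + (-4)*4 + 1*1
= -4 + (-16) + 1 = -19
b . b = 4^2 + 4^2 + 1^2
= 16 + 16 + 1 = 33
Coefficient = -19/33
In lowest terms: -19/33


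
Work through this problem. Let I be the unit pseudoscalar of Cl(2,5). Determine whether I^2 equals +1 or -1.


The pseudoscalar I = e1...e_n (product of all n generators) of Cl(p,q) satisfies I^2 = (-1)^(q + n(n-1)/2).
p = 2, q = 5, n = p + q = 7
n(n-1)/2 = 7 * 6 / 2 = 21
Exponent = q + n(n-1)/2 = 5 + 21 = 26
I^2 = (-1)^26 = +1


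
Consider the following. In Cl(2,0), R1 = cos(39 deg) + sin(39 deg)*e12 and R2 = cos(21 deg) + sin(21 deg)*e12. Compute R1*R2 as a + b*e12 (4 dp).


Same-plane rotors commute and their half-angles add:
R1*R2 = cos(a1 + a2) + sin(a1 + a2)*e12.
a1 + a2 = 39 + 21 = 60 deg
cos(60 deg) = 0.5000
sin(60 deg) = 0.8660
R1*R2 = 0.5000 + 0.8660*e12


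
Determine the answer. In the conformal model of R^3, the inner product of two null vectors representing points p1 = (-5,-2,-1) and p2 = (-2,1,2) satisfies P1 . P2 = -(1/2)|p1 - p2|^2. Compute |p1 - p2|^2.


p1 - p2 = (-3, -3, -3)
|p1 - p2|^2 = (-3)^2 + (-3)^2 + (-3)^2
= 9 + 9 + 9
= 27


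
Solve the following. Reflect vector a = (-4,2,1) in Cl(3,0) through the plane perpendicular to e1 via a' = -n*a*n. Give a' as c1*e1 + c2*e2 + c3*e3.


Reflection formula: a' = -n*a*n, with n = e1 (unit vector, n^2 = 1).
For reflection through hyperplane perp to e1:
The component along e1 flips sign, others stay.
a = (-4, 2, 1)
a' = (4, 2, 1)
a' = 4*e1 + 2*e2 + 1*e3


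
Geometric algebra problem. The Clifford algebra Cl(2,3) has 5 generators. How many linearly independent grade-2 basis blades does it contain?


Number of grade-k basis blades in Cl(p,q) with n = p + q is C(n, k).
n = 2 + 3 = 5
C(5, 2) = 5! / (2! * 3!)
= 120 / (2 * 6)
= 10


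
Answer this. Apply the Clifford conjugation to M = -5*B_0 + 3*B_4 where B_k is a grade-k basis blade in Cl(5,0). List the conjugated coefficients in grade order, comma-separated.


Clifford conjugate sign for grade k: (-1)^(k(k+1)/2)
Grade 0: (-1)^(0*1/2) = (-1)^0 = 1, coeff -5 -> -5
Grade 4: (-1)^(4*5/2) = (-1)^10 = 1, coeff 3 -> 3
Conjugated coefficients: -5, 3


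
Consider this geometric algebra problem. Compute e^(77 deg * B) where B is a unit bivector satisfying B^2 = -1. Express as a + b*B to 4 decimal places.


For a unit bivector B with B^2 = -1, the exponential series gives
e^(theta*B) = cos(theta) + sin(theta)*B (the GA analogue of Euler's formula).
theta = 77 degrees = 1.343904 rad
cos(77 deg) = 0.2250
sin(77 deg) = 0.9744
exp(theta*B) = 0.2250 + 0.9744*B


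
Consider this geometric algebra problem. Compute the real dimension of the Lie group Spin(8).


Spin(n) double-covers SO(n); both have Lie algebra so(n) of dimension n(n-1)/2.
n = 8
n(n-1) = 8 * 7 = 56
dim Spin(8) = 56/2 = 28


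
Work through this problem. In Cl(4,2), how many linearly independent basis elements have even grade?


Even subalgebra dimension = 2^(n-1)
n = 4 + 2 = 6
2^(6 - 1) = 2^5 = 32
Verification: sum of C(6,k) for even k = 1 + 15 + 15 + 1 = 32
Result = 32


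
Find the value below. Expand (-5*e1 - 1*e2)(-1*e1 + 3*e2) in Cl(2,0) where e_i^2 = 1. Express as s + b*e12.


Expand: (-5*e1 - 1*e2)(-1*e1 + 3*e2)
= (-5)*(-1)*e1e1 + (-5)*3*e1e2 + (-1)*(-1)*e2e1 + (-1)*3*e2e2
Using e1^2 = e2^2 = 1, e2e1 = -e1e2:
Scalar part s = (-5)*(-1) + (-1)*3 = 5 + (-3) = 2
Bivector part b = (-5)*3 - (-1)*(-1) = -15 - 1 = -16
uv = 2 - 16*e12


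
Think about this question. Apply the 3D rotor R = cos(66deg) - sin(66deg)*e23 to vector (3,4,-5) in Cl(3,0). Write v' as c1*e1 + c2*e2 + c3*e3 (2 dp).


Rotor R = cos(66deg) - sin(66deg)*e23
Rotation angle theta = 2 * 66 = 132 degrees in the e23 plane (e2 -> e3).
The component perpendicular to the plane (e1) is invariant: v'_1 = v1 = 3.00
cos(132deg) = -0.6691, sin(132deg) = 0.7431
v'_2 = v2*cos(theta) - v3*sin(theta) = 4*(-0.6691) - (-5)*0.7431 = 1.04
v'_3 = v2*sin(theta) + v3*cos(theta) = 4*0.7431 + (-5)*(-0.6691) = 6.32
v' = 3.00*e1 + 1.04*e2 + 6.32*e3


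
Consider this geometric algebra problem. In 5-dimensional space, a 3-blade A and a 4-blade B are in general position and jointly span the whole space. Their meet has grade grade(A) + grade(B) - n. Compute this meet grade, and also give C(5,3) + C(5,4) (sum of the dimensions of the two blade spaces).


Meet grade = grade(A) + grade(B) - n
= 3 + 4 - 5 = 2
C(5,3) = 10
C(5,4) = 5
dim_A + dim_B = 10 + 5 = 15


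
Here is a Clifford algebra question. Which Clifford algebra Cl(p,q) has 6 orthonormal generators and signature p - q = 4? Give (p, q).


We need p + q = 6 and p - q = 4.
Adding: 2p = 6 + 4 = 10, so p = 5.
Then q = 6 - 5 = 1.
(p, q) = (5, 1)


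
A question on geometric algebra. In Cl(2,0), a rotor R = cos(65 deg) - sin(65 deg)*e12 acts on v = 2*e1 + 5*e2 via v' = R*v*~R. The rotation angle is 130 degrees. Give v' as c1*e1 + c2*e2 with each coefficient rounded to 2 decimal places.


Rotor R = cos(65deg) - sin(65deg)*e12
Rotation angle theta = 2 * 65 = 130 degrees
v' = R*v*~R rotates v by theta.
cos(130deg) = -0.6428, sin(130deg) = 0.7660
v'_1 = 2*cos(130deg) - 5*sin(130deg)
= 2*(-0.6428) - 5*0.7660
= -5.12
v'_2 = 2*sin(130deg) + 5*cos(130deg)
= 2*0.7660 + 5*(-0.6428)
= -1.68
v' = -5.12*e1 - 1.68*e2


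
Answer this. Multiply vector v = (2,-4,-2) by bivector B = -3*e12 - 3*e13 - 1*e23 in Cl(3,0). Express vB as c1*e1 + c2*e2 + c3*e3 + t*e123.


vB has grade-1 (vector) and grade-3 (trivector) parts: vB = (v _| B) + (v ^ B).
Vector part <vB>_1:
  e1: -v2*b12 - v3*b13 = -(-4)*(-3) - (-2)*(-3) = -18
  e2: v1*b12 - v3*b23 = (2)*(-3) - (-2)*(-1) = -8
  e3: v1*b13 + v2*b23 = (2)*(-3) + (-4)*(-1) = -2
Trivector part <vB>_3:
  e123: v1*b23 - v2*b13 + v3*b12 = (2)*(-1) - (-4)*(-3) + (-2)*(-3) = -8
vB = -18*e1 - 8*e2 - 2*e3 - 8*e123


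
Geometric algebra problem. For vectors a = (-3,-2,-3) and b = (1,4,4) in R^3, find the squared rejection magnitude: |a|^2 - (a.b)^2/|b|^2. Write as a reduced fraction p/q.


|a|^2 = (-3)^2 + (-2)^2 + (-3)^2 = 22
|b|^2 = 1^2 + 4^2 + 4^2 = 33
a . b = (-3)*1 + (-2)*4 + (-3)*4 = -23
(a.b)^2 = (-23)^2 = 529
|rej|^2 = 22 - 529/33
= (726 - 529)/33
= 197/33
In lowest terms: 197/33


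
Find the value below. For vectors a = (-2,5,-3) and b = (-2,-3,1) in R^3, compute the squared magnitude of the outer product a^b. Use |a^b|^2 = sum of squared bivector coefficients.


a wedge b = (a1*b2 - a2*b1)*e12 + (a1*b3 - a3*b1)*e13 + (a2*b3 - a3*b2)*e23
e12 coeff: (-2)*(-3) - 5*(-2) = 6 - (-10) = 16
e13 coeff: (-2)*1 - (-3)*(-2) = -2 - 6 = -8
e23 coeff: 5*1 - (-3)*(-3) = 5 - 9 = -4
|a wedge b|^2 = 16^2 + (-8)^2 + (-4)^2
= 256 + 64 + 16
= 336


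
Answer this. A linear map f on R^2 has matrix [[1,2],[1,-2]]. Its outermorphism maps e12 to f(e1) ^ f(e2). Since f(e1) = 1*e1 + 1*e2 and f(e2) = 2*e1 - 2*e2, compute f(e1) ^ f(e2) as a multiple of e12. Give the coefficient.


The outermorphism of a linear map f sends e1^e2 to f(e1)^f(e2).
f(e1) = 1*e1 + 1*e2
f(e2) = 2*e1 - 2*e2
f(e1) ^ f(e2) = (1*e1 + 1*e2) ^ (2*e1 - 2*e2)
= 1*(-2)*e12 + 1*2*e21
= (-2 - 2)*e12
= -4*e12
Coefficient = -4


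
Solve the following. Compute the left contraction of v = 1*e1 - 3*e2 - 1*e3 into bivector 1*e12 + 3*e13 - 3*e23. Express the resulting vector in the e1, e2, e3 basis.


Left contraction v _| B = <vB>_1 (grade-1 part of the geometric product vB).
Using e1_|e12 = e2, e2_|e12 = -e1, e1_|e13 = e3, e3_|e13 = -e1, e2_|e23 = e3, e3_|e23 = -e2:
e1 coeff: -v2*b12 - v3*b13 = -(-3)*(1) - (-1)*(3) = 6
e2 coeff: v1*b12 - v3*b23 = (1)*(1) - (-1)*(-3) = -2
e3 coeff: v1*b13 + v2*b23 = (1)*(3) + (-3)*(-3) = 12
v _| B = 6*e1 - 2*e2 + 12*e3


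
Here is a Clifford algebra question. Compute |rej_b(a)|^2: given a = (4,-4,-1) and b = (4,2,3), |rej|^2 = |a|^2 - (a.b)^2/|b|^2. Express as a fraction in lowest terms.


|a|^2 = 4^2 + (-4)^2 + (-1)^2 = 33
|b|^2 = 4^2 + 2^2 + 3^2 = 29
a . b = 4*4 + (-4)*2 + (-1)*3 = 5
(a.b)^2 = 5^2 = 25
|rej|^2 = 33 - 25/29
= (957 - 25)/29
= 932/29
In lowest terms: 932/29


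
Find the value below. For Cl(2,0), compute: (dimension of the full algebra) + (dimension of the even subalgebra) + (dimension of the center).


n = 2 + 0 = 2
Total dim = 2^2 = 4
Even subalgebra dim = 2^1 = 2
n is even, so center dim = 1
Sum = 4 + 2 + 1 = 7


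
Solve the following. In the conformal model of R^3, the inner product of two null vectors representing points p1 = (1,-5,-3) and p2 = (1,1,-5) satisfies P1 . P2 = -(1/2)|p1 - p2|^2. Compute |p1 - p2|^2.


p1 - p2 = (0, -6, 2)
|p1 - p2|^2 = 0^2 + (-6)^2 + 2^2
= 0 + 36 + 4
= 40


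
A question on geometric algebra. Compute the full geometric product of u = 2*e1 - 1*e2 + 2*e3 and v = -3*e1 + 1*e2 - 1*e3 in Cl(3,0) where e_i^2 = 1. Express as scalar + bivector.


In Cl(3,0): e_i^2 = 1, e_ie_j = -e_je_i for i != j.
Scalar part = u . v = 2*(-3) + (-1)*1 + 2*(-1)
= -6 + (-1) + (-2) = -9
e12 coeff = 2*1 - (-1)*(-3) = 2 - 3 = -1
e13 coeff = 2*(-1) - 2*(-3) = -2 - (-6) = 4
e23 coeff = (-1)*(-1) - 2*1 = 1 - 2 = -1
uv = -9 - 1*e12 + 4*e13 - 1*e23


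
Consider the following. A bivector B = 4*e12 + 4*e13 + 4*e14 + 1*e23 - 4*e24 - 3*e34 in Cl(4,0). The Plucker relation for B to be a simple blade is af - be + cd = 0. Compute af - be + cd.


Plucker relation: af - be + cd
a*f = 4*(-3) = -12
b*e = 4*(-4) = -16
c*d = 4*1 = 4
af - be + cd = -12 - (-16) + 4
= 8


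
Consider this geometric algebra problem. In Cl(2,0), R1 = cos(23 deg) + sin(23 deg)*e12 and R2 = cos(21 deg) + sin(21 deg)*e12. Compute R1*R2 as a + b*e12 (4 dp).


Same-plane rotors commute and their half-angles add:
R1*R2 = cos(a1 + a2) + sin(a1 + a2)*e12.
a1 + a2 = 23 + 21 = 44 deg
cos(44 deg) = 0.7193
sin(44 deg) = 0.6947
R1*R2 = 0.7193 + 0.6947*e12


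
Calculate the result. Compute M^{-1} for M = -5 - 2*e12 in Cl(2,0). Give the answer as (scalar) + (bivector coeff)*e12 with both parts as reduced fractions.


M = -5 - 2*e12, where e12^2 = -1.
Since M commutes with its reverse ~M = a - b*e12, M * ~M = a^2 - b^2*e12^2 = a^2 + b^2.
So M^{-1} = ~M / (a^2 + b^2) = (a - b*e12)/(a^2 + b^2).
a^2 + b^2 = 25 + 4 = 29
Scalar part = -5/29 = -5/29
Bivector coeff = 2/29 = 2/29
M^{-1} = -5/29 + 2/29*e12


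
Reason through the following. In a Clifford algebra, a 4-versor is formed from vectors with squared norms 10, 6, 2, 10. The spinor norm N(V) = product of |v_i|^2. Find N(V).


Spinor norm N(V) = |v1|^2 * |v2|^2 * ... * |v4|^2
= 10 * 6 * 2 * 10
Running product: 10, 60, 120, 1200
N(V) = 1200


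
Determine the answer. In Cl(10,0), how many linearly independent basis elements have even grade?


Even subalgebra dimension = 2^(n-1)
n = 10 + 0 = 10
2^(10 - 1) = 2^9 = 512
Verification: sum of C(10,k) for even k = 1 + 45 + 210 + 210 + 45 + 1 = 512
Result = 512


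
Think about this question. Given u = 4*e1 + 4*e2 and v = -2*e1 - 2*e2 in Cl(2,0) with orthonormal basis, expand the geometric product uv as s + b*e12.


Expand: (4*e1 + 4*e2)(-2*e1 - 2*e2)
= 4*(-2)*e1e1 + 4*(-2)*e1e2 + 4*(-2)*e2e1 + 4*(-2)*e2e2
Using e1^2 = e2^2 = 1, e2e1 = -e1e2:
Scalar part s = 4*(-2) + 4*(-2) = -8 + (-8) = -16
Bivector part b = 4*(-2) - 4*(-2) = -8 - (-8) = 0
uv = -16 + 0*e12


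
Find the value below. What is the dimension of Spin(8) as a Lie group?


Spin(n) double-covers SO(n); both have Lie algebra so(n) of dimension n(n-1)/2.
n = 8
n(n-1) = 8 * 7 = 56
dim Spin(8) = 56/2 = 28


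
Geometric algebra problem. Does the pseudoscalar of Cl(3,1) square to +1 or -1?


The pseudoscalar I = e1...e_n (product of all n generators) of Cl(p,q) satisfies I^2 = (-1)^(q + n(n-1)/2).
p = 3, q = 1, n = p + q = 4
n(n-1)/2 = 4 * 3 / 2 = 6
Exponent = q + n(n-1)/2 = 1 + 6 = 7
I^2 = (-1)^7 = -1


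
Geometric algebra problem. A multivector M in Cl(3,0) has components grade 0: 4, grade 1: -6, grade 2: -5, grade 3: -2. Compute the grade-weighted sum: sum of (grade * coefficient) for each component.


Grade-weighted sum = sum of grade_k * coefficient_k
0*4 = 0
1*(-6) = -6
2*(-5) = -10
3*(-2) = -6
Total = 0 + (-6) + (-10) + (-6) = -22


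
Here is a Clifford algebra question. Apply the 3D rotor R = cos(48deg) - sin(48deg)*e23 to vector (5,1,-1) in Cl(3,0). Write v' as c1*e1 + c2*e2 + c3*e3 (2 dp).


Rotor R = cos(48deg) - sin(48deg)*e23
Rotation angle theta = 2 * 48 = 96 degrees in the e23 plane (e2 -> e3).
The component perpendicular to the plane (e1) is invariant: v'_1 = v1 = 5.00
cos(96deg) = -0.1045, sin(96deg) = 0.9945
v'_2 = v2*cos(theta) - v3*sin(theta) = 1*(-0.1045) - (-1)*0.9945 = 0.89
v'_3 = v2*sin(theta) + v3*cos(theta) = 1*0.9945 + (-1)*(-0.1045) = 1.10
v' = 5.00*e1 + 0.89*e2 + 1.10*e3


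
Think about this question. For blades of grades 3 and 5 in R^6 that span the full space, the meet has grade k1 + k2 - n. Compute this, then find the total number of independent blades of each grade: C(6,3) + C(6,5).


Meet grade = grade(A) + grade(B) - n
= 3 + 5 - 6 = 2
C(6,3) = 20
C(6,5) = 6
dim_A + dim_B = 20 + 6 = 26


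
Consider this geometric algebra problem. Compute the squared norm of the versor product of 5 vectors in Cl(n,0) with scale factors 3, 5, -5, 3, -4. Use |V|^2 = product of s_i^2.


Each vector v_i has |v_i|^2 = s_i^2
Squared scales: 3^2 = 9, 5^2 = 25, (-5)^2 = 25, 3^2 = 9, (-4)^2 = 16
|V|^2 = 9 * 25 * 25 * 9 * 16
= 810000


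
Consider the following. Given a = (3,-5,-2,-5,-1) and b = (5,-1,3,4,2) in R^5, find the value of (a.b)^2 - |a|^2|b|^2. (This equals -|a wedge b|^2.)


a . b = 3*5 + (-5)*(-1) + (-2)*3 + (-5)*4 + (-1)*2
= 15 + 5 + (-6) + (-20) + (-2) = -8
|a|^2 = 3^2 + (-5)^2 + (-2)^2 + (-5)^2 + (-1)^2 = 64
|b|^2 = 5^2 + (-1)^2 + 3^2 + 4^2 + 2^2 = 55
(a.b)^2 = (-8)^2 = 64
|a|^2 * |b|^2 = 64 * 55 = 3520
Result = 64 - 3520 = -3456


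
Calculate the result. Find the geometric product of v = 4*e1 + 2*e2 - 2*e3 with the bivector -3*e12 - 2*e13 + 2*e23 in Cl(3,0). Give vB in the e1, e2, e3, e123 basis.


vB has grade-1 (vector) and grade-3 (trivector) parts: vB = (v _| B) + (v ^ B).
Vector part <vB>_1:
  e1: -v2*b12 - v3*b13 = -(2)*(-3) - (-2)*(-2) = 2
  e2: v1*b12 - v3*b23 = (4)*(-3) - (-2)*(2) = -8
  e3: v1*b13 + v2*b23 = (4)*(-2) + (2)*(2) = -4
Trivector part <vB>_3:
  e123: v1*b23 - v2*b13 + v3*b12 = (4)*(2) - (2)*(-2) + (-2)*(-3) = 18
vB = 2*e1 - 8*e2 - 4*e3 + 18*e123


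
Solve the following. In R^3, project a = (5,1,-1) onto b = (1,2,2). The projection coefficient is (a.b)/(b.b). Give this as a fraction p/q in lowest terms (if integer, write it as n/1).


Projection coefficient = (a . b) / (b . b)
a . b = 5*1 + 1*2 + (-1)*2
= 5 + 2 + (-2) = 5
b . b = 1^2 + 2^2 + 2^2
= 1 + 4 + 4 = 9
Coefficient = 5/9
In lowest terms: 5/9


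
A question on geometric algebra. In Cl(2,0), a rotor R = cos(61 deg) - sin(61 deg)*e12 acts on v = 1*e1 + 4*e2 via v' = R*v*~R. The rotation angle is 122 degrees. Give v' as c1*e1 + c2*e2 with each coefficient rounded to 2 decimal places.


Rotor R = cos(61deg) - sin(61deg)*e12
Rotation angle theta = 2 * 61 = 122 degrees
v' = R*v*~R rotates v by theta.
cos(122deg) = -0.5299, sin(122deg) = 0.8480
v'_1 = 1*cos(122deg) - 4*sin(122deg)
= 1*(-0.5299) - 4*0.8480
= -3.92
v'_2 = 1*sin(122deg) + 4*cos(122deg)
= 1*0.8480 + 4*(-0.5299)
= -1.27
v' = -3.92*e1 - 1.27*e2


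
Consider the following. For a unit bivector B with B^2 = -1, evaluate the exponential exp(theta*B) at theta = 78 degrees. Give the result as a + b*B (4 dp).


For a unit bivector B with B^2 = -1, the exponential series gives
e^(theta*B) = cos(theta) + sin(theta)*B (the GA analogue of Euler's formula).
theta = 78 degrees = 1.361357 rad
cos(78 deg) = 0.2079
sin(78 deg) = 0.9781
exp(theta*B) = 0.2079 + 0.9781*B


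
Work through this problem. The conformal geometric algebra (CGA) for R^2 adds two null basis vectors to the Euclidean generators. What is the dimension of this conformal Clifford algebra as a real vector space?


The conformal model of R^2 uses Cl(3,1): the 2 Euclidean generators plus two extra orthogonal generators e+ (e+^2 = +1) and e- (e-^2 = -1), from which the null vectors e0, einf are built.
Number of generators m = 2 + 2 = 4.
dim Cl(p,q) = 2^m = 2^4 = 16


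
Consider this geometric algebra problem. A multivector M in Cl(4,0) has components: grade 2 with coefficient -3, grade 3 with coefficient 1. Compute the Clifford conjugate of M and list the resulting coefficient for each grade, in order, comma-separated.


Clifford conjugate sign for grade k: (-1)^(k(k+1)/2)
Grade 2: (-1)^(2*3/2) = (-1)^3 = -1, coeff -3 -> 3
Grade 3: (-1)^(3*4/2) = (-1)^6 = 1, coeff 1 -> 1
Conjugated coefficients: 3, 1


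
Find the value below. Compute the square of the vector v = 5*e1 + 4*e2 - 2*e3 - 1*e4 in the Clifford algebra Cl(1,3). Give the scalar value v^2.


v^2 = sum of c_i^2 * e_i^2
Positive signature terms (e_i^2 = +1): 5^2 = 25
Negative signature terms (e_j^2 = -1): 4^2 + (-2)^2 + (-1)^2 = 21
v^2 = 25 - 21 = 4


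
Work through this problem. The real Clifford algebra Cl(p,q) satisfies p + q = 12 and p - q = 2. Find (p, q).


We need p + q = 12 and p - q = 2.
Adding: 2p = 12 + 2 = 14, so p = 7.
Then q = 12 - 7 = 5.
(p, q) = (7, 5)


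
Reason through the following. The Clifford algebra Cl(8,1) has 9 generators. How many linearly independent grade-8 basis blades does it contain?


Number of grade-k basis blades in Cl(p,q) with n = p + q is C(n, k).
n = 8 + 1 = 9
C(9, 8) = 9! / (8! * 1!)
= 362880 / (40320 * 1)
= 9


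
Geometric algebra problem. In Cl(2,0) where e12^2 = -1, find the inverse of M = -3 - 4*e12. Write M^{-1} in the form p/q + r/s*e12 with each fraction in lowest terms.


M = -3 - 4*e12, where e12^2 = -1.
Since M commutes with its reverse ~M = a - b*e12, M * ~M = a^2 - b^2*e12^2 = a^2 + b^2.
So M^{-1} = ~M / (a^2 + b^2) = (a - b*e12)/(a^2 + b^2).
a^2 + b^2 = 9 + 16 = 25
Scalar part = -3/25 = -3/25
Bivector coeff = 4/25 = 4/25
M^{-1} = -3/25 + 4/25*e12


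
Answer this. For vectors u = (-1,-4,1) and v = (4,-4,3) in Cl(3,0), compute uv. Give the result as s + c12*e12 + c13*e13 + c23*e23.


In Cl(3,0): e_i^2 = 1, e_ie_j = -e_je_i for i != j.
Scalar part = u . v = (-1)*4 + (-4)*(-4) + 1*3
= -4 + 16 + 3 = 15
e12 coeff = (-1)*(-4) - (-4)*4 = 4 - (-16) = 20
e13 coeff = (-1)*3 - 1*4 = -3 - 4 = -7
e23 coeff = (-4)*3 - 1*(-4) = -12 - (-4) = -8
uv = 15 + 20*e12 - 7*e13 - 8*e23


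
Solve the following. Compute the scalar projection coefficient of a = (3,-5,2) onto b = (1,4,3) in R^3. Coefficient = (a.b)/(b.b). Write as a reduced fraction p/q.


Projection coefficient = (a . b) / (b . b)
a . b = 3*1 + (-5)*4 + 2*3
= 3 + (-20) + 6 = -11
b . b = 1^2 + 4^2 + 3^2
= 1 + 16 + 9 = 26
Coefficient = -11/26
In lowest terms: -11/26


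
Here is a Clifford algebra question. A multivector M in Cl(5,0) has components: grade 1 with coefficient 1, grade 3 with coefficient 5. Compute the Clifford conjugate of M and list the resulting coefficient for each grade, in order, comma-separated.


Clifford conjugate sign for grade k: (-1)^(k(k+1)/2)
Grade 1: (-1)^(1*2/2) = (-1)^1 = -1, coeff 1 -> -1
Grade 3: (-1)^(3*4/2) = (-1)^6 = 1, coeff 5 -> 5
Conjugated coefficients: -1, 5


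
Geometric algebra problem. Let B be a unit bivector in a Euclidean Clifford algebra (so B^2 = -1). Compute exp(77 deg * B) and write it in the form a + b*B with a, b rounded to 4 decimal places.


For a unit bivector B with B^2 = -1, the exponential series gives
e^(theta*B) = cos(theta) + sin(theta)*B (the GA analogue of Euler's formula).
theta = 77 degrees = 1.343904 rad
cos(77 deg) = 0.2250
sin(77 deg) = 0.9744
exp(theta*B) = 0.2250 + 0.9744*B


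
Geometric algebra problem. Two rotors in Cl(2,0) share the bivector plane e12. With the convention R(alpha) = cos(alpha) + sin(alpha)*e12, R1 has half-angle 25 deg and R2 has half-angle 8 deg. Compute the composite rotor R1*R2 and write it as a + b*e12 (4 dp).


Same-plane rotors commute and their half-angles add:
R1*R2 = cos(a1 + a2) + sin(a1 + a2)*e12.
a1 + a2 = 25 + 8 = 33 deg
cos(33 deg) = 0.8387
sin(33 deg) = 0.5446
R1*R2 = 0.8387 + 0.5446*e12


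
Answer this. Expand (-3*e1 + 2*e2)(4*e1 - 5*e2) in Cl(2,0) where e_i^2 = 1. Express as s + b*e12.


Expand: (-3*e1 + 2*e2)(4*e1 - 5*e2)
= (-3)*4*e1e1 + (-3)*(-5)*e1e2 + 2*4*e2e1 + 2*(-5)*e2e2
Using e1^2 = e2^2 = 1, e2e1 = -e1e2:
Scalar part s = (-3)*4 + 2*(-5) = -12 + (-10) = -22
Bivector part b = (-3)*(-5) - 2*4 = 15 - 8 = 7
uv = -22 + 7*e12


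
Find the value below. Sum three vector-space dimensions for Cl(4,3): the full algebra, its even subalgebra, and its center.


n = 4 + 3 = 7
Total dim = 2^7 = 128
Even subalgebra dim = 2^6 = 64
n is odd, so center dim = 2
Sum = 128 + 64 + 2 = 194


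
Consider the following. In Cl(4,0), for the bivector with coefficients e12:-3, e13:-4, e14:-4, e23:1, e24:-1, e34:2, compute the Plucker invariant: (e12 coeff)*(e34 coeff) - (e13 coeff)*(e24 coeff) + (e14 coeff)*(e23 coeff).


Plucker relation: af - be + cd
a*f = (-3)*2 = -6
b*e = (-4)*(-1) = 4
c*d = (-4)*1 = -4
af - be + cd = -6 - 4 + (-4)
= -14


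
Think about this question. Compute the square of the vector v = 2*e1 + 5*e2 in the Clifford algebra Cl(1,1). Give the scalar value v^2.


v^2 = sum of c_i^2 * e_i^2
Positive signature terms (e_i^2 = +1): 2^2 = 4
Negative signature terms (e_j^2 = -1): 5^2 = 25
v^2 = 4 - 25 = -21


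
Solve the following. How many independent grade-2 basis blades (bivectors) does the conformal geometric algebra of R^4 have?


The conformal model of R^4 uses Cl(5,1) with m = 4 + 2 = 6 generators.
Number of grade-2 blades = C(m, 2) = C(6, 2)
= 6*5/2 = 15


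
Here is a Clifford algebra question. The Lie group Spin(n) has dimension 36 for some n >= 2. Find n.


dim Spin(n) = dim so(n) = n(n-1)/2.
Solve n(n-1)/2 = 36, i.e. n^2 - n - 72 = 0.
Discriminant = 1 + 8*36 = 289
n = (1 + sqrt(289))/2 = (1 + 17)/2 = 9


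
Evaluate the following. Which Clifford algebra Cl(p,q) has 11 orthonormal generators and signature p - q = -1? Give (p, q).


We need p + q = 11 and p - q = -1.
Adding: 2p = 11 + (-1) = 10, so p = 5.
Then q = 11 - 5 = 6.
(p, q) = (5, 6)


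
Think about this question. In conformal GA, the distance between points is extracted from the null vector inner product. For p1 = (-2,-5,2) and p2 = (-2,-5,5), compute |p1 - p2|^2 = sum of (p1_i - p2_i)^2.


p1 - p2 = (0, 0, -3)
|p1 - p2|^2 = 0^2 + 0^2 + (-3)^2
= 0 + 0 + 9
= 9


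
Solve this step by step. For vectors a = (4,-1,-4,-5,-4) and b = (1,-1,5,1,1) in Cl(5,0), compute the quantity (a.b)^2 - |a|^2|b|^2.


a . b = 4*1 + (-1)*(-1) + (-4)*5 + (-5)*1 + (-4)*1
= 4 + 1 + (-20) + (-5) + (-4) = -24
|a|^2 = 4^2 + (-1)^2 + (-4)^2 + (-5)^2 + (-4)^2 = 74
|b|^2 = 1^2 + (-1)^2 + 5^2 + 1^2 + 1^2 = 29
(a.b)^2 = (-24)^2 = 576
|a|^2 * |b|^2 = 74 * 29 = 2146
Result = 576 - 2146 = -1570


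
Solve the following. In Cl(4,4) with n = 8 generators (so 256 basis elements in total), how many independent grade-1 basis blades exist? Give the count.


Number of grade-k basis blades in Cl(p,q) with n = p + q is C(n, k).
n = 4 + 4 = 8
C(8, 1) = 8! / (1! * 7!)
= 40320 / (1 * 5040)
= 8


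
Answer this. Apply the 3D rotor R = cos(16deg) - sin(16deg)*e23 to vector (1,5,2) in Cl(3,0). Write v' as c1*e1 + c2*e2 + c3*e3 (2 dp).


Rotor R = cos(16deg) - sin(16deg)*e23
Rotation angle theta = 2 * 16 = 32 degrees in the e23 plane (e2 -> e3).
The component perpendicular to the plane (e1) is invariant: v'_1 = v1 = 1.00
cos(32deg) = 0.8480, sin(32deg) = 0.5299
v'_2 = v2*cos(theta) - v3*sin(theta) = 5*0.8480 - 2*0.5299 = 3.18
v'_3 = v2*sin(theta) + v3*cos(theta) = 5*0.5299 + 2*0.8480 = 4.35
v' = 1.00*e1 + 3.18*e2 + 4.35*e3


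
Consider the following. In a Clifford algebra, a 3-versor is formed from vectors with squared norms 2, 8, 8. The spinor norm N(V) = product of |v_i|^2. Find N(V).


Spinor norm N(V) = |v1|^2 * |v2|^2 * ... * |v3|^2
= 2 * 8 * 8
Running product: 2, 16, 128
N(V) = 128


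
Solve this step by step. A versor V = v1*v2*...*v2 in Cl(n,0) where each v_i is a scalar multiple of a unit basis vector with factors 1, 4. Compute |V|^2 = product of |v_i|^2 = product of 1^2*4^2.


Each vector v_i has |v_i|^2 = s_i^2
Squared scales: 1^2 = 1, 4^2 = 16
|V|^2 = 1 * 16
= 16


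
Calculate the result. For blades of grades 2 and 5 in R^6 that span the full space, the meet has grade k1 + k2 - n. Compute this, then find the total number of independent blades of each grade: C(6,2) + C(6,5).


Meet grade = grade(A) + grade(B) - n
= 2 + 5 - 6 = 1
C(6,2) = 15
C(6,5) = 6
dim_A + dim_B = 15 + 6 = 21


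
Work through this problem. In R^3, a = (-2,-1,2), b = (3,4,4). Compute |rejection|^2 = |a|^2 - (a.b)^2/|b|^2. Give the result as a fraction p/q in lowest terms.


|a|^2 = (-2)^2 + (-1)^2 + 2^2 = 9
|b|^2 = 3^2 + 4^2 + 4^2 = 41
a . b = (-2)*3 + (-1)*4 + 2*4 = -2
(a.b)^2 = (-2)^2 = 4
|rej|^2 = 9 - 4/41
= (369 - 4)/41
= 365/41
In lowest terms: 365/41


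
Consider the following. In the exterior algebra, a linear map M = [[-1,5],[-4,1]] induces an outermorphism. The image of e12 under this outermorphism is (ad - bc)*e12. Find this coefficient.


The outermorphism of a linear map f sends e1^e2 to f(e1)^f(e2).
f(e1) = -1*e1 - 4*e2
f(e2) = 5*e1 + 1*e2
f(e1) ^ f(e2) = (-1*e1 - 4*e2) ^ (5*e1 + 1*e2)
= (-1)*1*e12 + (-4)*5*e21
= (-1 - (-20))*e12
= 19*e12
Coefficient = 19


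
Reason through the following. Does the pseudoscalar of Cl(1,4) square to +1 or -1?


The pseudoscalar I = e1...e_n (product of all n generators) of Cl(p,q) satisfies I^2 = (-1)^(q + n(n-1)/2).
p = 1, q = 4, n = p + q = 5
n(n-1)/2 = 5 * 4 / 2 = 10
Exponent = q + n(n-1)/2 = 4 + 10 = 14
I^2 = (-1)^14 = +1


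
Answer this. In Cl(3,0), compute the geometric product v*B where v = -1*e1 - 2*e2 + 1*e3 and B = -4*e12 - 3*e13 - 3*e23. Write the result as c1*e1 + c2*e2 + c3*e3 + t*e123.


vB has grade-1 (vector) and grade-3 (trivector) parts: vB = (v _| B) + (v ^ B).
Vector part <vB>_1:
  e1: -v2*b12 - v3*b13 = -(-2)*(-4) - (1)*(-3) = -5
  e2: v1*b12 - v3*b23 = (-1)*(-4) - (1)*(-3) = 7
  e3: v1*b13 + v2*b23 = (-1)*(-3) + (-2)*(-3) = 9
Trivector part <vB>_3:
  e123: v1*b23 - v2*b13 + v3*b12 = (-1)*(-3) - (-2)*(-3) + (1)*(-4) = -7
vB = -5*e1 + 7*e2 + 9*e3 - 7*e123


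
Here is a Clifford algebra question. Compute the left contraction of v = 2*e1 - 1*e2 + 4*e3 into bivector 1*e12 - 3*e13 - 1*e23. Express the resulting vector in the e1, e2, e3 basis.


Left contraction v _| B = <vB>_1 (grade-1 part of the geometric product vB).
Using e1_|e12 = e2, e2_|e12 = -e1, e1_|e13 = e3, e3_|e13 = -e1, e2_|e23 = e3, e3_|e23 = -e2:
e1 coeff: -v2*b12 - v3*b13 = -(-1)*(1) - (4)*(-3) = 13
e2 coeff: v1*b12 - v3*b23 = (2)*(1) - (4)*(-1) = 6
e3 coeff: v1*b13 + v2*b23 = (2)*(-3) + (-1)*(-1) = -5
v _| B = 13*e1 + 6*e2 - 5*e3


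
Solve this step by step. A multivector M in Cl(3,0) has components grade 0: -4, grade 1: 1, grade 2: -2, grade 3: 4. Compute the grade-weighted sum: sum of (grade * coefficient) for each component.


Grade-weighted sum = sum of grade_k * coefficient_k
0*(-4) = 0
1*1 = 1
2*(-2) = -4
3*4 = 12
Total = 0 + 1 + (-4) + 12 = 9


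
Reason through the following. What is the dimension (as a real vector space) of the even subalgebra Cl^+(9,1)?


Even subalgebra dimension = 2^(n-1)
n = 9 + 1 = 10
2^(10 - 1) = 2^9 = 512
Verification: sum of C(10,k) for even k = 1 + 45 + 210 + 210 + 45 + 1 = 512
Result = 512


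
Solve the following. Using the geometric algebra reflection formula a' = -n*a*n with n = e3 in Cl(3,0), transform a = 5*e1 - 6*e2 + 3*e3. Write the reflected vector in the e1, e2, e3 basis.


Reflection formula: a' = -n*a*n, with n = e3 (unit vector, n^2 = 1).
For reflection through hyperplane perp to e3:
The component along e3 flips sign, others stay.
a = (5, -6, 3)
a' = (5, -6, -3)
a' = 5*e1 - 6*e2 - 3*e3


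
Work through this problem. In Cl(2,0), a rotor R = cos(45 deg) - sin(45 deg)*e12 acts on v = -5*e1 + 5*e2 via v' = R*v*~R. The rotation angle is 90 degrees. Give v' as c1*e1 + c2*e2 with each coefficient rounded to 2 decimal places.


Rotor R = cos(45deg) - sin(45deg)*e12
Rotation angle theta = 2 * 45 = 90 degrees
v' = R*v*~R rotates v by theta.
cos(90deg) = 0.0000, sin(90deg) = 1.0000
v'_1 = -5*cos(90deg) - 5*sin(90deg)
= -5*0.0000 - 5*1.0000
= -5.00
v'_2 = -5*sin(90deg) + 5*cos(90deg)
= -5*1.0000 + 5*0.0000
= -5.00
v' = -5.00*e1 - 5.00*e2


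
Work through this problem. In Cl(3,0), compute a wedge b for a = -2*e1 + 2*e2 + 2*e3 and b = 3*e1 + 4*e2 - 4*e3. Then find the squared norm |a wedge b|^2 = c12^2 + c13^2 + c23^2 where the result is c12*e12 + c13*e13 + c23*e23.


a wedge b = (a1*b2 - a2*b1)*e12 + (a1*b3 - a3*b1)*e13 + (a2*b3 - a3*b2)*e23
e12 coeff: (-2)*4 - 2*3 = -8 - 6 = -14
e13 coeff: (-2)*(-4) - 2*3 = 8 - 6 = 2
e23 coeff: 2*(-4) - 2*4 = -8 - 8 = -16
|a wedge b|^2 = (-14)^2 + 2^2 + (-16)^2
= 196 + 4 + 256
= 456


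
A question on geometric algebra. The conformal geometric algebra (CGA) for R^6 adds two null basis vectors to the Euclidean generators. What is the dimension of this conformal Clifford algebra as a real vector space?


The conformal model of R^6 uses Cl(7,1): the 6 Euclidean generators plus two extra orthogonal generators e+ (e+^2 = +1) and e- (e-^2 = -1), from which the null vectors e0, einf are built.
Number of generators m = 6 + 2 = 8.
dim Cl(p,q) = 2^m = 2^8 = 256


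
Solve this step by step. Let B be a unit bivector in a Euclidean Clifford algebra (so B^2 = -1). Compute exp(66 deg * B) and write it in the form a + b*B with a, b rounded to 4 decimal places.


For a unit bivector B with B^2 = -1, the exponential series gives
e^(theta*B) = cos(theta) + sin(theta)*B (the GA analogue of Euler's formula).
theta = 66 degrees = 1.151917 rad
cos(66 deg) = 0.4067
sin(66 deg) = 0.9135
exp(theta*B) = 0.4067 + 0.9135*B


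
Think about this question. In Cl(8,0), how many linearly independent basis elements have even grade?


Even subalgebra dimension = 2^(n-1)
n = 8 + 0 = 8
2^(8 - 1) = 2^7 = 128
Verification: sum of C(8,k) for even k = 1 + 28 + 70 + 28 + 1 = 128
Result = 128


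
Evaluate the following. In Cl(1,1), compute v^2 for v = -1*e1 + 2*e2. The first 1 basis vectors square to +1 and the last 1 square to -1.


v^2 = sum of c_i^2 * e_i^2
Positive signature terms (e_i^2 = +1): (-1)^2 = 1
Negative signature terms (e_j^2 = -1): 2^2 = 4
v^2 = 1 - 4 = -3


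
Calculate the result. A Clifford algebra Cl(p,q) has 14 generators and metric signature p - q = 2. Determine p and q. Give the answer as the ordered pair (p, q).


We need p + q = 14 and p - q = 2.
Adding: 2p = 14 + 2 = 16, so p = 8.
Then q = 14 - 8 = 6.
(p, q) = (8, 6)


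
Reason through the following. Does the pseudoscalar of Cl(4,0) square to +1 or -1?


The pseudoscalar I = e1...e_n (product of all n generators) of Cl(p,q) satisfies I^2 = (-1)^(q + n(n-1)/2).
p = 4, q = 0, n = p + q = 4
n(n-1)/2 = 4 * 3 / 2 = 6
Exponent = q + n(n-1)/2 = 0 + 6 = 6
I^2 = (-1)^6 = +1


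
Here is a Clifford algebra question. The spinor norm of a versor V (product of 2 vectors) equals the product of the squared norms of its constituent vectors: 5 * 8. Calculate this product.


Spinor norm N(V) = |v1|^2 * |v2|^2 * ... * |v2|^2
= 5 * 8
Running product: 5, 40
N(V) = 40


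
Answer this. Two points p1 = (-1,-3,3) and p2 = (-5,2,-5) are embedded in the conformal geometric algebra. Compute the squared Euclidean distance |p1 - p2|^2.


p1 - p2 = (4, -5, 8)
|p1 - p2|^2 = 4^2 + (-5)^2 + 8^2
= 16 + 25 + 64
= 105


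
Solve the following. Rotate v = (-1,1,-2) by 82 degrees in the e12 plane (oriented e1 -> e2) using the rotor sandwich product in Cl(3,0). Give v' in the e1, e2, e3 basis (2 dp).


Rotor R = cos(41deg) - sin(41deg)*e12
Rotation angle theta = 2 * 41 = 82 degrees in the e12 plane (e1 -> e2).
The component perpendicular to the plane (e3) is invariant: v'_3 = v3 = -2.00
cos(82deg) = 0.1392, sin(82deg) = 0.9903
v'_1 = v1*cos(theta) - v2*sin(theta) = -1*0.1392 - 1*0.9903 = -1.13
v'_2 = v1*sin(theta) + v2*cos(theta) = -1*0.9903 + 1*0.1392 = -0.85
v' = -1.13*e1 - 0.85*e2 - 2.00*e3


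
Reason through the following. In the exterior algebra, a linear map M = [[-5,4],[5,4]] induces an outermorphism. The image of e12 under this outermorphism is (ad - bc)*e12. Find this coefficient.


The outermorphism of a linear map f sends e1^e2 to f(e1)^f(e2).
f(e1) = -5*e1 + 5*e2
f(e2) = 4*e1 + 4*e2
f(e1) ^ f(e2) = (-5*e1 + 5*e2) ^ (4*e1 + 4*e2)
= (-5)*4*e12 + 5*4*e21
= (-20 - 20)*e12
= -40*e12
Coefficient = -40


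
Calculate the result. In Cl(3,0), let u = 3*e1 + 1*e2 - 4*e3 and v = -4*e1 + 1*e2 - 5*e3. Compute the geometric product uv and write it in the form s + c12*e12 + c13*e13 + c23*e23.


In Cl(3,0): e_i^2 = 1, e_ie_j = -e_je_i for i != j.
Scalar part = u . v = 3*(-4) + 1*1 + (-4)*(-5)
= -12 + 1 + 20 = 9
e12 coeff = 3*1 - 1*(-4) = 3 - (-4) = 7
e13 coeff = 3*(-5) - (-4)*(-4) = -15 - 16 = -31
e23 coeff = 1*(-5) - (-4)*1 = -5 - (-4) = -1
uv = 9 + 7*e12 - 31*e13 - 1*e23


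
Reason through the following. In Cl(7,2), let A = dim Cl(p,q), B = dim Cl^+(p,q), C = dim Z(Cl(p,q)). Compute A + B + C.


n = 7 + 2 = 9
Total dim = 2^9 = 512
Even subalgebra dim = 2^8 = 256
n is odd, so center dim = 2
Sum = 512 + 256 + 2 = 770


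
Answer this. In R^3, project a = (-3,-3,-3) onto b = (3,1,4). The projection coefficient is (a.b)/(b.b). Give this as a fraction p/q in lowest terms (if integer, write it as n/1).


Projection coefficient = (a . b) / (b . b)
a . b = (-3)*3 + (-3)*1 + (-3)*4
= -9 + (-3) + (-12) = -24
b . b = 3^2 + 1^2 + 4^2
= 9 + 1 + 16 = 26
Coefficient = -24/26
In lowest terms: -12/13


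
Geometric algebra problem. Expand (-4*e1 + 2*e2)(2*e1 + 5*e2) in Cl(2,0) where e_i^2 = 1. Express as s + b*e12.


Expand: (-4*e1 + 2*e2)(2*e1 + 5*e2)
= (-4)*2*e1e1 + (-4)*5*e1e2 + 2*2*e2e1 + 2*5*e2e2
Using e1^2 = e2^2 = 1, e2e1 = -e1e2:
Scalar part s = (-4)*2 + 2*5 = -8 + 10 = 2
Bivector part b = (-4)*5 - 2*2 = -20 - 4 = -24
uv = 2 - 24*e12


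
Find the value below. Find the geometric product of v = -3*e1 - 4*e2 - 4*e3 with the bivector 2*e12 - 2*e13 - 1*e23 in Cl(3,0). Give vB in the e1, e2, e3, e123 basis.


vB has grade-1 (vector) and grade-3 (trivector) parts: vB = (v _| B) + (v ^ B).
Vector part <vB>_1:
  e1: -v2*b12 - v3*b13 = -(-4)*(2) - (-4)*(-2) = 0
  e2: v1*b12 - v3*b23 = (-3)*(2) - (-4)*(-1) = -10
  e3: v1*b13 + v2*b23 = (-3)*(-2) + (-4)*(-1) = 10
Trivector part <vB>_3:
  e123: v1*b23 - v2*b13 + v3*b12 = (-3)*(-1) - (-4)*(-2) + (-4)*(2) = -13
vB = 0*e1 - 10*e2 + 10*e3 - 13*e123


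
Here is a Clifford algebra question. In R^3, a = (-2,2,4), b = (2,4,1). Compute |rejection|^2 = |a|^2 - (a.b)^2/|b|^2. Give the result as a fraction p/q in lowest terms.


|a|^2 = (-2)^2 + 2^2 + 4^2 = 24
|b|^2 = 2^2 + 4^2 + 1^2 = 21
a . b = (-2)*2 + 2*4 + 4*1 = 8
(a.b)^2 = 8^2 = 64
|rej|^2 = 24 - 64/21
= (504 - 64)/21
= 440/21
In lowest terms: 440/21


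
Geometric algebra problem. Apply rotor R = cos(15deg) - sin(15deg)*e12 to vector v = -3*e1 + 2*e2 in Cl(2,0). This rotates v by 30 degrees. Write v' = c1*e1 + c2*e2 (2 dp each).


Rotor R = cos(15deg) - sin(15deg)*e12
Rotation angle theta = 2 * 15 = 30 degrees
v' = R*v*~R rotates v by theta.
cos(30deg) = 0.8660, sin(30deg) = 0.5000
v'_1 = -3*cos(30deg) - 2*sin(30deg)
= -3*0.8660 - 2*0.5000
= -3.60
v'_2 = -3*sin(30deg) + 2*cos(30deg)
= -3*0.5000 + 2*0.8660
= 0.23
v' = -3.60*e1 + 0.23*e2
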